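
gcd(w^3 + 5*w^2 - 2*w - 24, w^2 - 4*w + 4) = w - 2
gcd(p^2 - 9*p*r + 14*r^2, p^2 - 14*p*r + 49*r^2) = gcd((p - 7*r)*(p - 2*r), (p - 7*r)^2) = p - 7*r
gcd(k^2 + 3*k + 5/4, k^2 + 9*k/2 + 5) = k + 5/2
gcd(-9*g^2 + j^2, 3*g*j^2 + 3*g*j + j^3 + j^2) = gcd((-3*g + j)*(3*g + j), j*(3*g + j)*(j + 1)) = 3*g + j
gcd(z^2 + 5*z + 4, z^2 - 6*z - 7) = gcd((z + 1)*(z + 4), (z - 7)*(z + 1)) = z + 1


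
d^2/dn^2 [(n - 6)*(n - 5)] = 2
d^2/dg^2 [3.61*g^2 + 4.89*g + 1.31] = 7.22000000000000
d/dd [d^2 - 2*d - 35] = 2*d - 2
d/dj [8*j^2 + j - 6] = 16*j + 1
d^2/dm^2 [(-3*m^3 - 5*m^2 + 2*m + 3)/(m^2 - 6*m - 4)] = 2*(-148*m^3 - 267*m^2 - 174*m - 8)/(m^6 - 18*m^5 + 96*m^4 - 72*m^3 - 384*m^2 - 288*m - 64)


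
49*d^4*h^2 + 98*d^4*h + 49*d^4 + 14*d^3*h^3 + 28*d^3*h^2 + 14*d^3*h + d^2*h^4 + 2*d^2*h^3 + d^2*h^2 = (7*d + h)^2*(d*h + d)^2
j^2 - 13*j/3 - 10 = (j - 6)*(j + 5/3)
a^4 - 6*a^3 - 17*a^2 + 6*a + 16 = (a - 8)*(a - 1)*(a + 1)*(a + 2)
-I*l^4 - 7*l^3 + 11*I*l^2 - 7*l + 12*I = (l - 4*I)*(l - 3*I)*(l - I)*(-I*l + 1)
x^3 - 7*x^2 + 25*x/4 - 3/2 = (x - 6)*(x - 1/2)^2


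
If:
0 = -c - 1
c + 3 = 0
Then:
No Solution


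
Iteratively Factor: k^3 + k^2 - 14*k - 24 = (k - 4)*(k^2 + 5*k + 6) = (k - 4)*(k + 2)*(k + 3)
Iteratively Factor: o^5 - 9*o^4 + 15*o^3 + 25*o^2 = (o + 1)*(o^4 - 10*o^3 + 25*o^2) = (o - 5)*(o + 1)*(o^3 - 5*o^2) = o*(o - 5)*(o + 1)*(o^2 - 5*o) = o^2*(o - 5)*(o + 1)*(o - 5)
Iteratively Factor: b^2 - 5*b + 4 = (b - 1)*(b - 4)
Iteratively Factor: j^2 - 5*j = (j)*(j - 5)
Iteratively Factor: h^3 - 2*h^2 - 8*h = (h - 4)*(h^2 + 2*h) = h*(h - 4)*(h + 2)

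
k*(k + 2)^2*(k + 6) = k^4 + 10*k^3 + 28*k^2 + 24*k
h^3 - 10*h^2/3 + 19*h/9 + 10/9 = (h - 2)*(h - 5/3)*(h + 1/3)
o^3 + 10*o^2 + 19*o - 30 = (o - 1)*(o + 5)*(o + 6)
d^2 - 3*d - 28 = (d - 7)*(d + 4)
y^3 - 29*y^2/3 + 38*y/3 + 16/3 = (y - 8)*(y - 2)*(y + 1/3)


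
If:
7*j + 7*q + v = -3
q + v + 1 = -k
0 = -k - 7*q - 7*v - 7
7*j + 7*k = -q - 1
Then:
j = -4/35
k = 0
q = -1/5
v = -4/5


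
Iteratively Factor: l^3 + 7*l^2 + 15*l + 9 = (l + 1)*(l^2 + 6*l + 9) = (l + 1)*(l + 3)*(l + 3)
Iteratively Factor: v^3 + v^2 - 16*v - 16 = (v + 1)*(v^2 - 16) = (v - 4)*(v + 1)*(v + 4)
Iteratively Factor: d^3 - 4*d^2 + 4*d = (d)*(d^2 - 4*d + 4) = d*(d - 2)*(d - 2)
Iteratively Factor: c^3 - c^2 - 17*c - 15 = (c - 5)*(c^2 + 4*c + 3) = (c - 5)*(c + 3)*(c + 1)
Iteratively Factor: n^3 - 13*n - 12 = (n + 3)*(n^2 - 3*n - 4) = (n + 1)*(n + 3)*(n - 4)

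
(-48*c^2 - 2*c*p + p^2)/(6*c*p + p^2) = (-8*c + p)/p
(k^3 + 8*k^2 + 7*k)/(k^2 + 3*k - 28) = k*(k + 1)/(k - 4)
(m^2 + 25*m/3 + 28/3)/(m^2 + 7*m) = (m + 4/3)/m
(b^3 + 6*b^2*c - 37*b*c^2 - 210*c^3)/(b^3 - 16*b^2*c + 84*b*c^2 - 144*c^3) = (b^2 + 12*b*c + 35*c^2)/(b^2 - 10*b*c + 24*c^2)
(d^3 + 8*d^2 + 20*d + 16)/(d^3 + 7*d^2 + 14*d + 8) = (d + 2)/(d + 1)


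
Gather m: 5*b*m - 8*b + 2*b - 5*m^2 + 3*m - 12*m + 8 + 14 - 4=-6*b - 5*m^2 + m*(5*b - 9) + 18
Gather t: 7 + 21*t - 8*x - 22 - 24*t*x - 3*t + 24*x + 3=t*(18 - 24*x) + 16*x - 12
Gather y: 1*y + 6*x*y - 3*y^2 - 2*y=-3*y^2 + y*(6*x - 1)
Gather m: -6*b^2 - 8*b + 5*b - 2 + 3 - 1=-6*b^2 - 3*b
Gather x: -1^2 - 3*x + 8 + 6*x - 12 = 3*x - 5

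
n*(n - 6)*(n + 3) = n^3 - 3*n^2 - 18*n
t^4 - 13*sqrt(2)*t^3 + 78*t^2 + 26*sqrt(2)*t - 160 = (t - 8*sqrt(2))*(t - 5*sqrt(2))*(t - sqrt(2))*(t + sqrt(2))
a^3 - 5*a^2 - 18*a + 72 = (a - 6)*(a - 3)*(a + 4)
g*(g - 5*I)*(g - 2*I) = g^3 - 7*I*g^2 - 10*g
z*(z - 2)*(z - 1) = z^3 - 3*z^2 + 2*z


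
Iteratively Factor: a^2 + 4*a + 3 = (a + 3)*(a + 1)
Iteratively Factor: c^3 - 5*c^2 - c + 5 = (c - 1)*(c^2 - 4*c - 5) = (c - 1)*(c + 1)*(c - 5)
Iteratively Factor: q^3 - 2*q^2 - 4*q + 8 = (q - 2)*(q^2 - 4) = (q - 2)^2*(q + 2)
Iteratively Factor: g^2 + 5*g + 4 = (g + 4)*(g + 1)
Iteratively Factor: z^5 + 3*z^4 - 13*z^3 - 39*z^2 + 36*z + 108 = (z - 2)*(z^4 + 5*z^3 - 3*z^2 - 45*z - 54) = (z - 2)*(z + 3)*(z^3 + 2*z^2 - 9*z - 18) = (z - 2)*(z + 3)^2*(z^2 - z - 6) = (z - 3)*(z - 2)*(z + 3)^2*(z + 2)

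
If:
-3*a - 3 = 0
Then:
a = -1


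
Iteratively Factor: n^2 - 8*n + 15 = (n - 3)*(n - 5)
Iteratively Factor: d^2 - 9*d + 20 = (d - 4)*(d - 5)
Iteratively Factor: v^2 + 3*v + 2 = (v + 2)*(v + 1)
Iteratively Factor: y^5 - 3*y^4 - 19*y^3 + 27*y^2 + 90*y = (y + 2)*(y^4 - 5*y^3 - 9*y^2 + 45*y) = (y - 3)*(y + 2)*(y^3 - 2*y^2 - 15*y) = (y - 3)*(y + 2)*(y + 3)*(y^2 - 5*y) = (y - 5)*(y - 3)*(y + 2)*(y + 3)*(y)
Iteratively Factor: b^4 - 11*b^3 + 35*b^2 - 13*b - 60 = (b + 1)*(b^3 - 12*b^2 + 47*b - 60) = (b - 5)*(b + 1)*(b^2 - 7*b + 12) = (b - 5)*(b - 3)*(b + 1)*(b - 4)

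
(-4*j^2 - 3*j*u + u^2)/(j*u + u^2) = (-4*j + u)/u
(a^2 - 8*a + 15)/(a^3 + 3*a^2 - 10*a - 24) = (a - 5)/(a^2 + 6*a + 8)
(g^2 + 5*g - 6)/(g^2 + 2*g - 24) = (g - 1)/(g - 4)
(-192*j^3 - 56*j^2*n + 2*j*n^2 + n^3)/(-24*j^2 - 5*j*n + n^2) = (24*j^2 + 10*j*n + n^2)/(3*j + n)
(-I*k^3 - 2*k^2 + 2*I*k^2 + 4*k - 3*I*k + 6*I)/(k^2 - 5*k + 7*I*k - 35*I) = (-I*k^3 + 2*k^2*(-1 + I) + k*(4 - 3*I) + 6*I)/(k^2 + k*(-5 + 7*I) - 35*I)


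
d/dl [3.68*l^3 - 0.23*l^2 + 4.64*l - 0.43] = 11.04*l^2 - 0.46*l + 4.64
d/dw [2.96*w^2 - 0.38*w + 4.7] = 5.92*w - 0.38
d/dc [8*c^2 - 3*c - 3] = 16*c - 3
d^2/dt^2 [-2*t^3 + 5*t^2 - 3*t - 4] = 10 - 12*t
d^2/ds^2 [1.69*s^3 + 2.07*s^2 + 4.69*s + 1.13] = 10.14*s + 4.14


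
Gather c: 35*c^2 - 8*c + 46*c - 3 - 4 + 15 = 35*c^2 + 38*c + 8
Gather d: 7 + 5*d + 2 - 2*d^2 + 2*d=-2*d^2 + 7*d + 9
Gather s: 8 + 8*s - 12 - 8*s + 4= 0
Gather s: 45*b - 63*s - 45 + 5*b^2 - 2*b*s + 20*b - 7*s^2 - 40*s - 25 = 5*b^2 + 65*b - 7*s^2 + s*(-2*b - 103) - 70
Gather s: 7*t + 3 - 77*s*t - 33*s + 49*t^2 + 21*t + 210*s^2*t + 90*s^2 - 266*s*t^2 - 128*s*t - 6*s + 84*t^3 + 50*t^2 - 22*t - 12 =s^2*(210*t + 90) + s*(-266*t^2 - 205*t - 39) + 84*t^3 + 99*t^2 + 6*t - 9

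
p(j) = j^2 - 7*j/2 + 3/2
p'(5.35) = 7.20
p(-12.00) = 187.50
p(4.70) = 7.14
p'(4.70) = 5.90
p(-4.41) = 36.38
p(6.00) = 16.50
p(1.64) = -1.55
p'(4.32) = 5.14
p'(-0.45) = -4.40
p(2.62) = -0.81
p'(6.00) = 8.50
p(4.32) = 5.04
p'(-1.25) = -6.00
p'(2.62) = 1.74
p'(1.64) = -0.22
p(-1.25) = 7.44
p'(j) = 2*j - 7/2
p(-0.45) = 3.28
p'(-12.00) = -27.50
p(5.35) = 11.40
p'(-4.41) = -12.32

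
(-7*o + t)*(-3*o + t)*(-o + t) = -21*o^3 + 31*o^2*t - 11*o*t^2 + t^3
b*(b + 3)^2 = b^3 + 6*b^2 + 9*b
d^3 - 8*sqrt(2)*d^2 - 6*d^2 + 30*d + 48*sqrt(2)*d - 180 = (d - 6)*(d - 5*sqrt(2))*(d - 3*sqrt(2))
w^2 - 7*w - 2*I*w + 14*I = (w - 7)*(w - 2*I)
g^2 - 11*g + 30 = (g - 6)*(g - 5)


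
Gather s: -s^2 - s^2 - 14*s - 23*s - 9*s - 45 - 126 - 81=-2*s^2 - 46*s - 252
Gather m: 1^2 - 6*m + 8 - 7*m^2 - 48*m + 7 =-7*m^2 - 54*m + 16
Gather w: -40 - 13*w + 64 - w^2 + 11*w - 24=-w^2 - 2*w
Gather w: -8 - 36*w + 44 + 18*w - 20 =16 - 18*w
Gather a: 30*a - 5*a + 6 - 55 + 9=25*a - 40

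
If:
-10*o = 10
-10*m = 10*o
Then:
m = 1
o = -1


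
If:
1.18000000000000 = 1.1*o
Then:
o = 1.07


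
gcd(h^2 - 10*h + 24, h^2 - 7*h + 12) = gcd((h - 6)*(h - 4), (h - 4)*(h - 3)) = h - 4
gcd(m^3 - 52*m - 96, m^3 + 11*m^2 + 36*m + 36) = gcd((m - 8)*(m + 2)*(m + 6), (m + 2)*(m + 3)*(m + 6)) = m^2 + 8*m + 12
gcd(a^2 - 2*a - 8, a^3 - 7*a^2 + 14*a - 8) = a - 4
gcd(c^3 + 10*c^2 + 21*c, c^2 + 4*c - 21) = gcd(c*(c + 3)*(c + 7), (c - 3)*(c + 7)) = c + 7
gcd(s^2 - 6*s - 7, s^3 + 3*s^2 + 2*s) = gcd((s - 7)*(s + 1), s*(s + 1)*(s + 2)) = s + 1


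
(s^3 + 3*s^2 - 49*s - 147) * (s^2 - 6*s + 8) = s^5 - 3*s^4 - 59*s^3 + 171*s^2 + 490*s - 1176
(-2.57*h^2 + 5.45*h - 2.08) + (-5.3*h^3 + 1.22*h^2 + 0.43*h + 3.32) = -5.3*h^3 - 1.35*h^2 + 5.88*h + 1.24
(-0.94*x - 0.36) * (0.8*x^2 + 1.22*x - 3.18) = -0.752*x^3 - 1.4348*x^2 + 2.55*x + 1.1448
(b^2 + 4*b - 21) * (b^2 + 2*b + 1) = b^4 + 6*b^3 - 12*b^2 - 38*b - 21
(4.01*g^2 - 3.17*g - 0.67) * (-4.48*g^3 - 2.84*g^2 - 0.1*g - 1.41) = -17.9648*g^5 + 2.8132*g^4 + 11.6034*g^3 - 3.4343*g^2 + 4.5367*g + 0.9447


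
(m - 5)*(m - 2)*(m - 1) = m^3 - 8*m^2 + 17*m - 10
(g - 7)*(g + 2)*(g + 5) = g^3 - 39*g - 70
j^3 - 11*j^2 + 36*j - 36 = (j - 6)*(j - 3)*(j - 2)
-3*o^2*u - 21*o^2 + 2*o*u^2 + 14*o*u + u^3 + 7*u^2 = (-o + u)*(3*o + u)*(u + 7)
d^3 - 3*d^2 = d^2*(d - 3)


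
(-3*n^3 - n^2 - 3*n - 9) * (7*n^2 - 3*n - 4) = -21*n^5 + 2*n^4 - 6*n^3 - 50*n^2 + 39*n + 36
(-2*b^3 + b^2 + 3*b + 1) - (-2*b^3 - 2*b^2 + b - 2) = 3*b^2 + 2*b + 3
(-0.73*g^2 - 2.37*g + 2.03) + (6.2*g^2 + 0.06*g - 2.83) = 5.47*g^2 - 2.31*g - 0.8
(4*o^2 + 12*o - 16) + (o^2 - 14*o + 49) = 5*o^2 - 2*o + 33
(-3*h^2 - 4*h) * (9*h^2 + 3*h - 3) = -27*h^4 - 45*h^3 - 3*h^2 + 12*h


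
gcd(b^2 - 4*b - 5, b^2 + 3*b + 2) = b + 1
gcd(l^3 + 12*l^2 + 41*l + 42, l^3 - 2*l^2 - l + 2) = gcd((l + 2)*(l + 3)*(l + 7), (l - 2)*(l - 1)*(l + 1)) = 1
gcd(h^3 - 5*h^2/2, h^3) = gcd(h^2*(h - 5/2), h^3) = h^2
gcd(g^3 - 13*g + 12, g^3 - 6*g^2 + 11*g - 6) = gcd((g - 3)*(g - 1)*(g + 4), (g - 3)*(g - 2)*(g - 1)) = g^2 - 4*g + 3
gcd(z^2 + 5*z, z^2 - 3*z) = z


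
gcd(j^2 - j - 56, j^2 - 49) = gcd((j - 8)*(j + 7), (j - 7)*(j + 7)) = j + 7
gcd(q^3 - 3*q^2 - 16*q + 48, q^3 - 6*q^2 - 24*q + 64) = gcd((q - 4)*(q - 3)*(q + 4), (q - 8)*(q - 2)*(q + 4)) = q + 4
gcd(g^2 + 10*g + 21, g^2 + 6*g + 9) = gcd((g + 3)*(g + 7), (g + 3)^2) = g + 3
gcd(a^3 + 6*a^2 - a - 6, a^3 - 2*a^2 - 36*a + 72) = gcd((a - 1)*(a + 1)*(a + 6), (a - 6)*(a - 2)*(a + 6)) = a + 6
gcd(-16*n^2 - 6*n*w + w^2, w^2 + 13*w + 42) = 1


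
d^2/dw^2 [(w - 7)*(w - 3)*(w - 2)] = 6*w - 24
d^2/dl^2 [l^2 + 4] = 2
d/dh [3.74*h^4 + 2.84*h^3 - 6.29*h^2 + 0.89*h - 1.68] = 14.96*h^3 + 8.52*h^2 - 12.58*h + 0.89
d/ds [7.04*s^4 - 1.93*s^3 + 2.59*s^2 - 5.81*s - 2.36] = 28.16*s^3 - 5.79*s^2 + 5.18*s - 5.81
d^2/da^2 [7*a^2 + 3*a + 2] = 14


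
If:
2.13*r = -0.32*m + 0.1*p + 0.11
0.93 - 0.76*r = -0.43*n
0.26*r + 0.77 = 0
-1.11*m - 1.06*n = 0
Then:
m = 7.06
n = -7.40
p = -41.58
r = -2.96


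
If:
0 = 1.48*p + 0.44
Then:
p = -0.30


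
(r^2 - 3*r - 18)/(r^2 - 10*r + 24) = (r + 3)/(r - 4)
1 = 1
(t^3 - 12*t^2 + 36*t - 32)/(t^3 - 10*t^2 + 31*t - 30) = (t^2 - 10*t + 16)/(t^2 - 8*t + 15)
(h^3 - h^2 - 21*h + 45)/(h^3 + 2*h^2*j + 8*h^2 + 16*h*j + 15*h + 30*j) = (h^2 - 6*h + 9)/(h^2 + 2*h*j + 3*h + 6*j)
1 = 1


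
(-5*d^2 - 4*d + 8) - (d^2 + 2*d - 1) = -6*d^2 - 6*d + 9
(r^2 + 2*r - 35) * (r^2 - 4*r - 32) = r^4 - 2*r^3 - 75*r^2 + 76*r + 1120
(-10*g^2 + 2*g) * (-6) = 60*g^2 - 12*g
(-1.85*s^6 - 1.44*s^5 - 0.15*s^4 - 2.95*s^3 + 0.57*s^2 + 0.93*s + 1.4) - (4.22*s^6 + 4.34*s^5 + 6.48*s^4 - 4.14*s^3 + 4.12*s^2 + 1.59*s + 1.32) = -6.07*s^6 - 5.78*s^5 - 6.63*s^4 + 1.19*s^3 - 3.55*s^2 - 0.66*s + 0.0799999999999998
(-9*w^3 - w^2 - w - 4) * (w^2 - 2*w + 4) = -9*w^5 + 17*w^4 - 35*w^3 - 6*w^2 + 4*w - 16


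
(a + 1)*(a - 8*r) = a^2 - 8*a*r + a - 8*r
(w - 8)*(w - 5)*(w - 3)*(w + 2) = w^4 - 14*w^3 + 47*w^2 + 38*w - 240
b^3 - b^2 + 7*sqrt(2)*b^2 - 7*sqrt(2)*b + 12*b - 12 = (b - 1)*(b + sqrt(2))*(b + 6*sqrt(2))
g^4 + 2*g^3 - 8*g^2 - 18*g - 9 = (g - 3)*(g + 1)^2*(g + 3)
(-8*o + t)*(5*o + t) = -40*o^2 - 3*o*t + t^2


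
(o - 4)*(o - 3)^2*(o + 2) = o^4 - 8*o^3 + 13*o^2 + 30*o - 72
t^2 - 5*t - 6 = (t - 6)*(t + 1)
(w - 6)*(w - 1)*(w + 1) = w^3 - 6*w^2 - w + 6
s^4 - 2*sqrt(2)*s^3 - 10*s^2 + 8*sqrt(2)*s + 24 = (s - 2)*(s + 2)*(s - 3*sqrt(2))*(s + sqrt(2))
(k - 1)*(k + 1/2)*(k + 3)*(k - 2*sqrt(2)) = k^4 - 2*sqrt(2)*k^3 + 5*k^3/2 - 5*sqrt(2)*k^2 - 2*k^2 - 3*k/2 + 4*sqrt(2)*k + 3*sqrt(2)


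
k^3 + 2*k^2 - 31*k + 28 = (k - 4)*(k - 1)*(k + 7)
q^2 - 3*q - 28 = (q - 7)*(q + 4)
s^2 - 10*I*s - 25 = (s - 5*I)^2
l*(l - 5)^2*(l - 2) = l^4 - 12*l^3 + 45*l^2 - 50*l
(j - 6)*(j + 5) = j^2 - j - 30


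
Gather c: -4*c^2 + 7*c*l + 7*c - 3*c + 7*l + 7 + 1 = -4*c^2 + c*(7*l + 4) + 7*l + 8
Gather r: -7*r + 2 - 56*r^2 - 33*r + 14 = -56*r^2 - 40*r + 16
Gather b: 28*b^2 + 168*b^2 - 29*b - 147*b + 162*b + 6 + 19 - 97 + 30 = 196*b^2 - 14*b - 42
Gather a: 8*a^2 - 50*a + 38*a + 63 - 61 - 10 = 8*a^2 - 12*a - 8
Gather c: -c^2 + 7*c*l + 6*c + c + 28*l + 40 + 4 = -c^2 + c*(7*l + 7) + 28*l + 44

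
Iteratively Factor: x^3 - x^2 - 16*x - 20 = (x + 2)*(x^2 - 3*x - 10) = (x + 2)^2*(x - 5)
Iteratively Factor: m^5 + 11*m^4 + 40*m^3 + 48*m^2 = (m)*(m^4 + 11*m^3 + 40*m^2 + 48*m) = m^2*(m^3 + 11*m^2 + 40*m + 48) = m^2*(m + 4)*(m^2 + 7*m + 12) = m^2*(m + 3)*(m + 4)*(m + 4)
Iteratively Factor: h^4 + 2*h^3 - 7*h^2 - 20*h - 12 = (h + 2)*(h^3 - 7*h - 6) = (h - 3)*(h + 2)*(h^2 + 3*h + 2) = (h - 3)*(h + 1)*(h + 2)*(h + 2)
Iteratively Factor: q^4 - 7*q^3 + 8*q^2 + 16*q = (q - 4)*(q^3 - 3*q^2 - 4*q) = (q - 4)^2*(q^2 + q) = q*(q - 4)^2*(q + 1)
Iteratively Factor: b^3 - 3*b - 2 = (b - 2)*(b^2 + 2*b + 1) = (b - 2)*(b + 1)*(b + 1)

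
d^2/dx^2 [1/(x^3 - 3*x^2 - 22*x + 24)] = 2*(3*(1 - x)*(x^3 - 3*x^2 - 22*x + 24) + (-3*x^2 + 6*x + 22)^2)/(x^3 - 3*x^2 - 22*x + 24)^3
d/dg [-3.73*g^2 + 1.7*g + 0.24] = 1.7 - 7.46*g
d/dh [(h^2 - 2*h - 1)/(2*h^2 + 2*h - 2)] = 3*(h^2 + 1)/(2*(h^4 + 2*h^3 - h^2 - 2*h + 1))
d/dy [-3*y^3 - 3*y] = -9*y^2 - 3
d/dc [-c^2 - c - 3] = -2*c - 1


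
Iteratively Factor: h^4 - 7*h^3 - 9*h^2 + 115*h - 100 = (h + 4)*(h^3 - 11*h^2 + 35*h - 25) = (h - 1)*(h + 4)*(h^2 - 10*h + 25) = (h - 5)*(h - 1)*(h + 4)*(h - 5)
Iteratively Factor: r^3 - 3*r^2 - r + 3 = (r - 3)*(r^2 - 1) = (r - 3)*(r + 1)*(r - 1)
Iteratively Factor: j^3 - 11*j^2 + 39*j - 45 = (j - 3)*(j^2 - 8*j + 15) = (j - 3)^2*(j - 5)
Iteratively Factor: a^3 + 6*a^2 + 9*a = (a + 3)*(a^2 + 3*a) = (a + 3)^2*(a)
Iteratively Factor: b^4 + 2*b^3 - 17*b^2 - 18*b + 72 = (b - 3)*(b^3 + 5*b^2 - 2*b - 24) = (b - 3)*(b + 3)*(b^2 + 2*b - 8) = (b - 3)*(b + 3)*(b + 4)*(b - 2)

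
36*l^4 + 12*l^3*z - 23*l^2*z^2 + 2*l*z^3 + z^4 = (-3*l + z)*(-2*l + z)*(l + z)*(6*l + z)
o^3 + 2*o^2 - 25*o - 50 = (o - 5)*(o + 2)*(o + 5)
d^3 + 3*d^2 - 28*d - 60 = (d - 5)*(d + 2)*(d + 6)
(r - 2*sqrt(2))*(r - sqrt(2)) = r^2 - 3*sqrt(2)*r + 4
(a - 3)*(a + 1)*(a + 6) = a^3 + 4*a^2 - 15*a - 18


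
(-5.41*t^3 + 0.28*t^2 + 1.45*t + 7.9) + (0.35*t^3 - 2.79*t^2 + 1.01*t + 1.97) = -5.06*t^3 - 2.51*t^2 + 2.46*t + 9.87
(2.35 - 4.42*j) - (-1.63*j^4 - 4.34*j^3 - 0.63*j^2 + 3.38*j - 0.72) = 1.63*j^4 + 4.34*j^3 + 0.63*j^2 - 7.8*j + 3.07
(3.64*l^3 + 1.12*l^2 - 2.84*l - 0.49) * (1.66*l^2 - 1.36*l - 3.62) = 6.0424*l^5 - 3.0912*l^4 - 19.4144*l^3 - 1.0054*l^2 + 10.9472*l + 1.7738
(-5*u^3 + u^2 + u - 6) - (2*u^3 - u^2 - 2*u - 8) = -7*u^3 + 2*u^2 + 3*u + 2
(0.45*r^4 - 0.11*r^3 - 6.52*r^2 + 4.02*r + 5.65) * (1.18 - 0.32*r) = -0.144*r^5 + 0.5662*r^4 + 1.9566*r^3 - 8.98*r^2 + 2.9356*r + 6.667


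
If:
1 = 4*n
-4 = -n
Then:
No Solution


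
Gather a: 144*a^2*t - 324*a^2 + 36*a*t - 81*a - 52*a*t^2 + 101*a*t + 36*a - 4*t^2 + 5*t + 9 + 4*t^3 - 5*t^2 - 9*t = a^2*(144*t - 324) + a*(-52*t^2 + 137*t - 45) + 4*t^3 - 9*t^2 - 4*t + 9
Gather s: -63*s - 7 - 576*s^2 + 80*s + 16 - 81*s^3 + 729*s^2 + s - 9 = -81*s^3 + 153*s^2 + 18*s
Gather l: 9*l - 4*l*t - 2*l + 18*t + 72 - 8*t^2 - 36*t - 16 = l*(7 - 4*t) - 8*t^2 - 18*t + 56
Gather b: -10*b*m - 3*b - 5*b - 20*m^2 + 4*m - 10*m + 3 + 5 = b*(-10*m - 8) - 20*m^2 - 6*m + 8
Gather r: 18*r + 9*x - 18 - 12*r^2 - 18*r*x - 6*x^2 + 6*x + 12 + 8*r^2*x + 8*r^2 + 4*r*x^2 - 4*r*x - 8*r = r^2*(8*x - 4) + r*(4*x^2 - 22*x + 10) - 6*x^2 + 15*x - 6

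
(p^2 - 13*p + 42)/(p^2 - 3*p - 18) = (p - 7)/(p + 3)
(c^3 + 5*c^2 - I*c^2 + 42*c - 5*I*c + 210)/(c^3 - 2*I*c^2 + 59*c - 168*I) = (c^2 + c*(5 + 6*I) + 30*I)/(c^2 + 5*I*c + 24)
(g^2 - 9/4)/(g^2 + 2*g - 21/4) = (2*g + 3)/(2*g + 7)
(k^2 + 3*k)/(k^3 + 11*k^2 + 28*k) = (k + 3)/(k^2 + 11*k + 28)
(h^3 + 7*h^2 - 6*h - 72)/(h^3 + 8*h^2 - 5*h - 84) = (h + 6)/(h + 7)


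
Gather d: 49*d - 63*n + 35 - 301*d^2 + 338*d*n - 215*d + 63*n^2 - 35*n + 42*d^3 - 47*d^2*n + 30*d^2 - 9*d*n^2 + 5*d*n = 42*d^3 + d^2*(-47*n - 271) + d*(-9*n^2 + 343*n - 166) + 63*n^2 - 98*n + 35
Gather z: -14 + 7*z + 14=7*z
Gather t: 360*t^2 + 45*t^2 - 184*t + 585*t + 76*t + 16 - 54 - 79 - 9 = 405*t^2 + 477*t - 126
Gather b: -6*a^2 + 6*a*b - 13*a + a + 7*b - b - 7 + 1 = -6*a^2 - 12*a + b*(6*a + 6) - 6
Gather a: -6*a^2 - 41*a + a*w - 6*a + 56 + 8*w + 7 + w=-6*a^2 + a*(w - 47) + 9*w + 63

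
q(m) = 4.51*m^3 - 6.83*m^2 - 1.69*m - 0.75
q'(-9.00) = 1217.18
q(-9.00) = -3826.56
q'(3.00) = 79.10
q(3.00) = 54.48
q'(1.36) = 4.76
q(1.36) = -4.34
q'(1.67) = 13.23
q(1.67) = -1.62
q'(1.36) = 4.76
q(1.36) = -4.34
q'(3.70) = 132.99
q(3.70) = 127.94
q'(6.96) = 558.65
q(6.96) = 1177.19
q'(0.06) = -2.46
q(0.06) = -0.88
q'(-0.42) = 6.43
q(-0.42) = -1.58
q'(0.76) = -4.26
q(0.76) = -4.00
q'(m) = 13.53*m^2 - 13.66*m - 1.69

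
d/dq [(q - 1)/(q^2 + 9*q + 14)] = (q^2 + 9*q - (q - 1)*(2*q + 9) + 14)/(q^2 + 9*q + 14)^2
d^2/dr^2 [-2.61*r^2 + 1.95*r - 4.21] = -5.22000000000000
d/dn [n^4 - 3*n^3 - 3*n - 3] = 4*n^3 - 9*n^2 - 3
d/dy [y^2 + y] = 2*y + 1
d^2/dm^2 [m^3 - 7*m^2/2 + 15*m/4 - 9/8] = 6*m - 7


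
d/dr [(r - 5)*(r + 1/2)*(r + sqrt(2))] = 3*r^2 - 9*r + 2*sqrt(2)*r - 9*sqrt(2)/2 - 5/2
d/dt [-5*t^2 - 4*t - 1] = -10*t - 4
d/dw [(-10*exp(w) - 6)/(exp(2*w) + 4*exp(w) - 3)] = (10*exp(2*w) + 12*exp(w) + 54)*exp(w)/(exp(4*w) + 8*exp(3*w) + 10*exp(2*w) - 24*exp(w) + 9)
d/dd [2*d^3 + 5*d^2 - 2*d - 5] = 6*d^2 + 10*d - 2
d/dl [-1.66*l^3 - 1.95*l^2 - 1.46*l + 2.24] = -4.98*l^2 - 3.9*l - 1.46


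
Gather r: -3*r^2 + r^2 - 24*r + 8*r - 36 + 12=-2*r^2 - 16*r - 24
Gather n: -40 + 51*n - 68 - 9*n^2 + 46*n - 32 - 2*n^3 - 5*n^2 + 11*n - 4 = -2*n^3 - 14*n^2 + 108*n - 144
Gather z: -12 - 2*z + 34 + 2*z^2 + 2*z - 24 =2*z^2 - 2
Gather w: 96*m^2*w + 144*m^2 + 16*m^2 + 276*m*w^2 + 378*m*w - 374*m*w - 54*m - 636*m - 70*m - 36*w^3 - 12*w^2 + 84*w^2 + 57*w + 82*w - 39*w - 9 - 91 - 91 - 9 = 160*m^2 - 760*m - 36*w^3 + w^2*(276*m + 72) + w*(96*m^2 + 4*m + 100) - 200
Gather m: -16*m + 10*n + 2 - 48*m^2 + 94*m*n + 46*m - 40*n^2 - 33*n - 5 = -48*m^2 + m*(94*n + 30) - 40*n^2 - 23*n - 3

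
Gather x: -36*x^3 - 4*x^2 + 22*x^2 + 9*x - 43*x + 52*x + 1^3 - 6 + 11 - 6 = -36*x^3 + 18*x^2 + 18*x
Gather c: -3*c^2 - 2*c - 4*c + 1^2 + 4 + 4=-3*c^2 - 6*c + 9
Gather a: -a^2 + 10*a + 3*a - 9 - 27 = -a^2 + 13*a - 36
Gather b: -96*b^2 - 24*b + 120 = -96*b^2 - 24*b + 120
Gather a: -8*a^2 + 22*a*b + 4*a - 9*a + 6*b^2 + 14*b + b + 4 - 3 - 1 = -8*a^2 + a*(22*b - 5) + 6*b^2 + 15*b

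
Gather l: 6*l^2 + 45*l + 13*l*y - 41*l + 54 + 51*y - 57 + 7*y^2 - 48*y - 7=6*l^2 + l*(13*y + 4) + 7*y^2 + 3*y - 10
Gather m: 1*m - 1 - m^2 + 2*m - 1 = -m^2 + 3*m - 2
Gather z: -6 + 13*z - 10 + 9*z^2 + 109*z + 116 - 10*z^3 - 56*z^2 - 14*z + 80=-10*z^3 - 47*z^2 + 108*z + 180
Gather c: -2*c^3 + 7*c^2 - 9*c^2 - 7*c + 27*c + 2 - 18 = -2*c^3 - 2*c^2 + 20*c - 16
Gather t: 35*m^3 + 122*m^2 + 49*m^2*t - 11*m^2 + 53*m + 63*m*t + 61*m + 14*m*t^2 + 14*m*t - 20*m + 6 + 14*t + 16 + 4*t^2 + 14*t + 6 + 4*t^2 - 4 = 35*m^3 + 111*m^2 + 94*m + t^2*(14*m + 8) + t*(49*m^2 + 77*m + 28) + 24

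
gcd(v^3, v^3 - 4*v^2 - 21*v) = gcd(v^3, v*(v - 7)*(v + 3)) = v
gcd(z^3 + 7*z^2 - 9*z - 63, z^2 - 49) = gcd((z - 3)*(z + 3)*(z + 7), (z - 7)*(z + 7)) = z + 7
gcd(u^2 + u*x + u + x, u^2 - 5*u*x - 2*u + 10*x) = 1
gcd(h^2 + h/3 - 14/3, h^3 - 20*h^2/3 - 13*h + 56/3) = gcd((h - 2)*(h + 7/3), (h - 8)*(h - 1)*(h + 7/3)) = h + 7/3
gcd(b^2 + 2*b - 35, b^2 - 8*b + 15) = b - 5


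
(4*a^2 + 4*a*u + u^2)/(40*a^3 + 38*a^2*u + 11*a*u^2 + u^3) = (2*a + u)/(20*a^2 + 9*a*u + u^2)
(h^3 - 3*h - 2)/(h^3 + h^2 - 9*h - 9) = (h^2 - h - 2)/(h^2 - 9)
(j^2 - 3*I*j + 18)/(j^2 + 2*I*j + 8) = (j^2 - 3*I*j + 18)/(j^2 + 2*I*j + 8)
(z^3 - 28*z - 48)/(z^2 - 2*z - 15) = (-z^3 + 28*z + 48)/(-z^2 + 2*z + 15)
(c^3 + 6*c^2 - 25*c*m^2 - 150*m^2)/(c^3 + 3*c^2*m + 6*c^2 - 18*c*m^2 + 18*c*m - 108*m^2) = (c^2 - 25*m^2)/(c^2 + 3*c*m - 18*m^2)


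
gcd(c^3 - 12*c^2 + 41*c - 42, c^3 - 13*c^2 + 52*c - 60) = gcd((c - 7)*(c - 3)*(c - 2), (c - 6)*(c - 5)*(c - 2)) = c - 2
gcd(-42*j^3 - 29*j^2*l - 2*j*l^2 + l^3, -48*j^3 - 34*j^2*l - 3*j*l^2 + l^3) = 6*j^2 + 5*j*l + l^2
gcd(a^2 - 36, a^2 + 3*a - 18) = a + 6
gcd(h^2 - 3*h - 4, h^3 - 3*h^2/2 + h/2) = 1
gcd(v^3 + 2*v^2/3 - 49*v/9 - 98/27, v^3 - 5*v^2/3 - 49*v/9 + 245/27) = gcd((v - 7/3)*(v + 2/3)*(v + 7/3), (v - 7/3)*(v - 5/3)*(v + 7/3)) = v^2 - 49/9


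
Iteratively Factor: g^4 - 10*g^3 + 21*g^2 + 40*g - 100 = (g + 2)*(g^3 - 12*g^2 + 45*g - 50) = (g - 2)*(g + 2)*(g^2 - 10*g + 25) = (g - 5)*(g - 2)*(g + 2)*(g - 5)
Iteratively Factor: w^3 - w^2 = (w)*(w^2 - w) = w^2*(w - 1)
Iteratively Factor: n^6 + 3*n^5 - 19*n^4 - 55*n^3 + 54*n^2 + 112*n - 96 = (n + 4)*(n^5 - n^4 - 15*n^3 + 5*n^2 + 34*n - 24) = (n - 1)*(n + 4)*(n^4 - 15*n^2 - 10*n + 24) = (n - 1)*(n + 3)*(n + 4)*(n^3 - 3*n^2 - 6*n + 8) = (n - 1)*(n + 2)*(n + 3)*(n + 4)*(n^2 - 5*n + 4) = (n - 1)^2*(n + 2)*(n + 3)*(n + 4)*(n - 4)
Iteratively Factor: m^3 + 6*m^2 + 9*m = (m)*(m^2 + 6*m + 9) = m*(m + 3)*(m + 3)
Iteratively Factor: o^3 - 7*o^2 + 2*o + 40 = (o - 4)*(o^2 - 3*o - 10) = (o - 5)*(o - 4)*(o + 2)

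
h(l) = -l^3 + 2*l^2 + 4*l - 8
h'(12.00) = -380.00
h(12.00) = -1400.00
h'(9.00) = -203.00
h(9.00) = -539.00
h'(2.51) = -4.86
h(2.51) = -1.17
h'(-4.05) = -61.41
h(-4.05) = 75.04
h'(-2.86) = -31.98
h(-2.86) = 20.31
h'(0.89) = 5.18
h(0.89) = -3.56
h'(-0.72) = -0.44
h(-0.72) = -9.47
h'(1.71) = 2.07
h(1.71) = -0.31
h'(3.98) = -27.60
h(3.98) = -23.44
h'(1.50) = 3.25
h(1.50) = -0.88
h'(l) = -3*l^2 + 4*l + 4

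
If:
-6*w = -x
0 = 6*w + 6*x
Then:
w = 0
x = 0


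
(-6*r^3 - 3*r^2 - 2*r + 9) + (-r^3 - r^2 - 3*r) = -7*r^3 - 4*r^2 - 5*r + 9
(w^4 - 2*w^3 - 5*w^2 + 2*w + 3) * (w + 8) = w^5 + 6*w^4 - 21*w^3 - 38*w^2 + 19*w + 24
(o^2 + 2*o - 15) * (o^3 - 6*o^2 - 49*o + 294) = o^5 - 4*o^4 - 76*o^3 + 286*o^2 + 1323*o - 4410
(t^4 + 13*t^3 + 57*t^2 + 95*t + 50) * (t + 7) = t^5 + 20*t^4 + 148*t^3 + 494*t^2 + 715*t + 350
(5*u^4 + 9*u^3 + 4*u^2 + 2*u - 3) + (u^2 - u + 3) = 5*u^4 + 9*u^3 + 5*u^2 + u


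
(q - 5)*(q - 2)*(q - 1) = q^3 - 8*q^2 + 17*q - 10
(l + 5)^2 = l^2 + 10*l + 25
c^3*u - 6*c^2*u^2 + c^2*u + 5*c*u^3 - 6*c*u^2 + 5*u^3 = (c - 5*u)*(c - u)*(c*u + u)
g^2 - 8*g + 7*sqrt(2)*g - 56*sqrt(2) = (g - 8)*(g + 7*sqrt(2))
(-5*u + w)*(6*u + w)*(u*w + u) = -30*u^3*w - 30*u^3 + u^2*w^2 + u^2*w + u*w^3 + u*w^2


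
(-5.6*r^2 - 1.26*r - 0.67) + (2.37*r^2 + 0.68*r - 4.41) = -3.23*r^2 - 0.58*r - 5.08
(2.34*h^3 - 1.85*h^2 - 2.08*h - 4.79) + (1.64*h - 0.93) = 2.34*h^3 - 1.85*h^2 - 0.44*h - 5.72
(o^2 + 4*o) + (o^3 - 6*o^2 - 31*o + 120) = o^3 - 5*o^2 - 27*o + 120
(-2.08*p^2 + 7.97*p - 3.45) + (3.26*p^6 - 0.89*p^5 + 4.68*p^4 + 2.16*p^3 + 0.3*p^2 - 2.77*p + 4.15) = 3.26*p^6 - 0.89*p^5 + 4.68*p^4 + 2.16*p^3 - 1.78*p^2 + 5.2*p + 0.7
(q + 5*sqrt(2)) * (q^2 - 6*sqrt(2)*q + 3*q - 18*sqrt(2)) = q^3 - sqrt(2)*q^2 + 3*q^2 - 60*q - 3*sqrt(2)*q - 180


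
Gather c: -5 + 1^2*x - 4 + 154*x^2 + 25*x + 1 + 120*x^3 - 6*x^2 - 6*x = 120*x^3 + 148*x^2 + 20*x - 8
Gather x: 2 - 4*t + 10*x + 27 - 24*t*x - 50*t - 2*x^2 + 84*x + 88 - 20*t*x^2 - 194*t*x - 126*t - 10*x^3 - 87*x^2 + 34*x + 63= -180*t - 10*x^3 + x^2*(-20*t - 89) + x*(128 - 218*t) + 180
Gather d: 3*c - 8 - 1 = 3*c - 9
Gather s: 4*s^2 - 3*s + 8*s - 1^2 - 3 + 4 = 4*s^2 + 5*s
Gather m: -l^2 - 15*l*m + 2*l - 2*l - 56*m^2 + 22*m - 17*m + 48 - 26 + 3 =-l^2 - 56*m^2 + m*(5 - 15*l) + 25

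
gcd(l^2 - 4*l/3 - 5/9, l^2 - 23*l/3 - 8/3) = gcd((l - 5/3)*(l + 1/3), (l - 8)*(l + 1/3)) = l + 1/3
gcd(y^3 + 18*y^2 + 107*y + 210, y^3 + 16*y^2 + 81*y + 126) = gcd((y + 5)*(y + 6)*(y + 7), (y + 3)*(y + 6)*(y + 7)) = y^2 + 13*y + 42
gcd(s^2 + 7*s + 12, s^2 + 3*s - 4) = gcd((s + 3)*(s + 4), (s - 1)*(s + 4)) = s + 4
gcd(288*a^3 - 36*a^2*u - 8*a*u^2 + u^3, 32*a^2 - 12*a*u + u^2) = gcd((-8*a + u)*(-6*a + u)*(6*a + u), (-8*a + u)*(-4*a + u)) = -8*a + u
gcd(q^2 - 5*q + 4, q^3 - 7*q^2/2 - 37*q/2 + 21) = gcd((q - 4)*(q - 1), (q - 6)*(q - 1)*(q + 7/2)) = q - 1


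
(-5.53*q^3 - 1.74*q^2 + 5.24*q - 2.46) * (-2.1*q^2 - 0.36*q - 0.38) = 11.613*q^5 + 5.6448*q^4 - 8.2762*q^3 + 3.9408*q^2 - 1.1056*q + 0.9348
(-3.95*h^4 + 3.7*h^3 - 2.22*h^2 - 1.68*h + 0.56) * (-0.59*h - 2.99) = 2.3305*h^5 + 9.6275*h^4 - 9.7532*h^3 + 7.629*h^2 + 4.6928*h - 1.6744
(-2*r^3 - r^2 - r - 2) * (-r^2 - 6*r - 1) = 2*r^5 + 13*r^4 + 9*r^3 + 9*r^2 + 13*r + 2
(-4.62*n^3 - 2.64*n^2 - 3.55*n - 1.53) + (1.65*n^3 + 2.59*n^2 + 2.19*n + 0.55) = -2.97*n^3 - 0.0500000000000003*n^2 - 1.36*n - 0.98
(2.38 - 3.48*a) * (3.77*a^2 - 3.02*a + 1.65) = -13.1196*a^3 + 19.4822*a^2 - 12.9296*a + 3.927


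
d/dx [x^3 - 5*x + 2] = 3*x^2 - 5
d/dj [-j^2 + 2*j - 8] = 2 - 2*j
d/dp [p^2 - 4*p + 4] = 2*p - 4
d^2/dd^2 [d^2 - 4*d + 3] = 2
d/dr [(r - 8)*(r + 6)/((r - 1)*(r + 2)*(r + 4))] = (-r^4 + 4*r^3 + 156*r^2 + 464*r + 112)/(r^6 + 10*r^5 + 29*r^4 + 4*r^3 - 76*r^2 - 32*r + 64)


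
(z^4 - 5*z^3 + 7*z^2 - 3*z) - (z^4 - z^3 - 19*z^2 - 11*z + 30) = -4*z^3 + 26*z^2 + 8*z - 30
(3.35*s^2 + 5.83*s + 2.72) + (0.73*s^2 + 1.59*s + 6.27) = 4.08*s^2 + 7.42*s + 8.99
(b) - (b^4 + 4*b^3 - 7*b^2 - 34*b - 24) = -b^4 - 4*b^3 + 7*b^2 + 35*b + 24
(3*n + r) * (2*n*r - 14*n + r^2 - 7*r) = 6*n^2*r - 42*n^2 + 5*n*r^2 - 35*n*r + r^3 - 7*r^2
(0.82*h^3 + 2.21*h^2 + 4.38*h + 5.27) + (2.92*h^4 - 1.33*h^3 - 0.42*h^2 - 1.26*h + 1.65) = 2.92*h^4 - 0.51*h^3 + 1.79*h^2 + 3.12*h + 6.92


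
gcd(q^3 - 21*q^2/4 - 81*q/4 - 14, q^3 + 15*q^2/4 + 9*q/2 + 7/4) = q^2 + 11*q/4 + 7/4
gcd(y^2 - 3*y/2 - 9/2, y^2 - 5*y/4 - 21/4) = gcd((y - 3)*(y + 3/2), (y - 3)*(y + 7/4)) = y - 3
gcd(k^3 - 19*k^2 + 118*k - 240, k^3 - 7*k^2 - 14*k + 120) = k^2 - 11*k + 30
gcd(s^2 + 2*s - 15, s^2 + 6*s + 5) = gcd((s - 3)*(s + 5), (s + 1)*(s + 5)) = s + 5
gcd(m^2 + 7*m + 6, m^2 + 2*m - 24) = m + 6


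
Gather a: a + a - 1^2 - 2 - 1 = 2*a - 4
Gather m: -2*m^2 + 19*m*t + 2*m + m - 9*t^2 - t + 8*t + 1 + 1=-2*m^2 + m*(19*t + 3) - 9*t^2 + 7*t + 2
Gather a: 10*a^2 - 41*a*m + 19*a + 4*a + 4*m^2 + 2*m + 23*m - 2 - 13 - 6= 10*a^2 + a*(23 - 41*m) + 4*m^2 + 25*m - 21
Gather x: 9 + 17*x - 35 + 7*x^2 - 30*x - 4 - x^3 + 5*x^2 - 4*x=-x^3 + 12*x^2 - 17*x - 30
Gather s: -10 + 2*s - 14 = 2*s - 24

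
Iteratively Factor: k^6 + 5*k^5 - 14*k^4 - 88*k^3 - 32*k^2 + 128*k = (k - 1)*(k^5 + 6*k^4 - 8*k^3 - 96*k^2 - 128*k) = (k - 1)*(k + 2)*(k^4 + 4*k^3 - 16*k^2 - 64*k) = (k - 1)*(k + 2)*(k + 4)*(k^3 - 16*k) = k*(k - 1)*(k + 2)*(k + 4)*(k^2 - 16) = k*(k - 4)*(k - 1)*(k + 2)*(k + 4)*(k + 4)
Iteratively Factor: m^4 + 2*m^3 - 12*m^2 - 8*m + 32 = (m + 4)*(m^3 - 2*m^2 - 4*m + 8) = (m - 2)*(m + 4)*(m^2 - 4) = (m - 2)*(m + 2)*(m + 4)*(m - 2)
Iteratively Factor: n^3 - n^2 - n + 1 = (n - 1)*(n^2 - 1) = (n - 1)*(n + 1)*(n - 1)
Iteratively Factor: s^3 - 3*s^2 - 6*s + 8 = (s - 4)*(s^2 + s - 2) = (s - 4)*(s + 2)*(s - 1)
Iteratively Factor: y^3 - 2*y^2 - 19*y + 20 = (y - 1)*(y^2 - y - 20) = (y - 5)*(y - 1)*(y + 4)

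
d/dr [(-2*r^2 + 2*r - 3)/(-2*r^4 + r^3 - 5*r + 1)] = (2*(2*r - 1)*(2*r^4 - r^3 + 5*r - 1) - (2*r^2 - 2*r + 3)*(8*r^3 - 3*r^2 + 5))/(2*r^4 - r^3 + 5*r - 1)^2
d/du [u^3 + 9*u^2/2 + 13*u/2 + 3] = 3*u^2 + 9*u + 13/2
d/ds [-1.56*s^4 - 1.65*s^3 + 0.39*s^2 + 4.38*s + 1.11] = -6.24*s^3 - 4.95*s^2 + 0.78*s + 4.38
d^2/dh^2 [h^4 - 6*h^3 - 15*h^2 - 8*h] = 12*h^2 - 36*h - 30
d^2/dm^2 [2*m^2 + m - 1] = 4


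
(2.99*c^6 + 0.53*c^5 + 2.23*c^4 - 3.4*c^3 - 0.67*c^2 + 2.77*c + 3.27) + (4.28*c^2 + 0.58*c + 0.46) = 2.99*c^6 + 0.53*c^5 + 2.23*c^4 - 3.4*c^3 + 3.61*c^2 + 3.35*c + 3.73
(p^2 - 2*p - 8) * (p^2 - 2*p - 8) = p^4 - 4*p^3 - 12*p^2 + 32*p + 64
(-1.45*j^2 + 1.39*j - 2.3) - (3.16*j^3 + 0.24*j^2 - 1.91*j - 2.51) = -3.16*j^3 - 1.69*j^2 + 3.3*j + 0.21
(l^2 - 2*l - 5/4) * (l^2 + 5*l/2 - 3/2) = l^4 + l^3/2 - 31*l^2/4 - l/8 + 15/8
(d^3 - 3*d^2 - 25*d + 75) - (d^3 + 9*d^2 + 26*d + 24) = -12*d^2 - 51*d + 51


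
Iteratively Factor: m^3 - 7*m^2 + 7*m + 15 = (m + 1)*(m^2 - 8*m + 15) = (m - 3)*(m + 1)*(m - 5)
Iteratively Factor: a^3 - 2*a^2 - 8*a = (a + 2)*(a^2 - 4*a) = a*(a + 2)*(a - 4)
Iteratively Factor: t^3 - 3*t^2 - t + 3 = (t - 3)*(t^2 - 1) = (t - 3)*(t + 1)*(t - 1)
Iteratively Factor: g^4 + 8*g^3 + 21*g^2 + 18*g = (g + 3)*(g^3 + 5*g^2 + 6*g) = g*(g + 3)*(g^2 + 5*g + 6) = g*(g + 3)^2*(g + 2)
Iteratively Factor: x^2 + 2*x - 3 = (x + 3)*(x - 1)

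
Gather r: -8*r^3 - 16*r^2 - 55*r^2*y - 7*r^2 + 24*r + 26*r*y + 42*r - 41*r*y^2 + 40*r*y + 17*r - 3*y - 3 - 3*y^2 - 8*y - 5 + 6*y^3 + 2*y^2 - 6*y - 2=-8*r^3 + r^2*(-55*y - 23) + r*(-41*y^2 + 66*y + 83) + 6*y^3 - y^2 - 17*y - 10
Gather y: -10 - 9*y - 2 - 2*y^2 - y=-2*y^2 - 10*y - 12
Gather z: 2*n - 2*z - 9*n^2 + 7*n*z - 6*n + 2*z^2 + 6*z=-9*n^2 - 4*n + 2*z^2 + z*(7*n + 4)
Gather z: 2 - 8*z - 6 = -8*z - 4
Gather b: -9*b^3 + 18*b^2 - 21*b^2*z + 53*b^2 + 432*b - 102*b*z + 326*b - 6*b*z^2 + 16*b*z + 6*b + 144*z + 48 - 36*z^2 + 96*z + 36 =-9*b^3 + b^2*(71 - 21*z) + b*(-6*z^2 - 86*z + 764) - 36*z^2 + 240*z + 84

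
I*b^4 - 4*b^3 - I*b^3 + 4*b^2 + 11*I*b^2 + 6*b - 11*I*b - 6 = (b - 1)*(b - I)*(b + 6*I)*(I*b + 1)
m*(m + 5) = m^2 + 5*m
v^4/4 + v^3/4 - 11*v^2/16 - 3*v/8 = v*(v/4 + 1/2)*(v - 3/2)*(v + 1/2)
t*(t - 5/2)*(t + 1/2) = t^3 - 2*t^2 - 5*t/4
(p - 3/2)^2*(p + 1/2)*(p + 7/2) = p^4 + p^3 - 8*p^2 + 15*p/4 + 63/16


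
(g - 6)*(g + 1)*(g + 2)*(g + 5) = g^4 + 2*g^3 - 31*g^2 - 92*g - 60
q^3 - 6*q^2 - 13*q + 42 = (q - 7)*(q - 2)*(q + 3)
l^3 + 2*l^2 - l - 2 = (l - 1)*(l + 1)*(l + 2)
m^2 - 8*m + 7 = (m - 7)*(m - 1)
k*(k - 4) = k^2 - 4*k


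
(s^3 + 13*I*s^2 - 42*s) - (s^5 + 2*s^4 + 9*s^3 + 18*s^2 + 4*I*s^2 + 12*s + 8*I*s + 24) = -s^5 - 2*s^4 - 8*s^3 - 18*s^2 + 9*I*s^2 - 54*s - 8*I*s - 24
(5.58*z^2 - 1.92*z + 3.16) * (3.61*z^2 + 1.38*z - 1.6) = 20.1438*z^4 + 0.7692*z^3 - 0.17*z^2 + 7.4328*z - 5.056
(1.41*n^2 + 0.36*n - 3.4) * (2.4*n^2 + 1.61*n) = 3.384*n^4 + 3.1341*n^3 - 7.5804*n^2 - 5.474*n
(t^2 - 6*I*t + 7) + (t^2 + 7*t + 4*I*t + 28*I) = 2*t^2 + 7*t - 2*I*t + 7 + 28*I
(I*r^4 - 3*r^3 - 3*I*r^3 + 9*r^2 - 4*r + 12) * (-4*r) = -4*I*r^5 + 12*r^4 + 12*I*r^4 - 36*r^3 + 16*r^2 - 48*r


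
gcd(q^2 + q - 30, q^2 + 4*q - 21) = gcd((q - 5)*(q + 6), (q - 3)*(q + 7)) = 1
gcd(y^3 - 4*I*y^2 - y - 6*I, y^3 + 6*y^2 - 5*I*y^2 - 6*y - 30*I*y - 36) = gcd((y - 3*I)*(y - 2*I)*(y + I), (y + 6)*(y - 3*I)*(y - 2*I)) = y^2 - 5*I*y - 6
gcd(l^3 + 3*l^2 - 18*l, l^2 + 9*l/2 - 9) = l + 6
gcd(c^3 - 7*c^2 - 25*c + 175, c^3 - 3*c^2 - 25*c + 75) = c^2 - 25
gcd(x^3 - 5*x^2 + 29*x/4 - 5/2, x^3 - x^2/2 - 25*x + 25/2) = x - 1/2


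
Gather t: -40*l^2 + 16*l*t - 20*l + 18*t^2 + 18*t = -40*l^2 - 20*l + 18*t^2 + t*(16*l + 18)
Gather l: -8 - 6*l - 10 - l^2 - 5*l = -l^2 - 11*l - 18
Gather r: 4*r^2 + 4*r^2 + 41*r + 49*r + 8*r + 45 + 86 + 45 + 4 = 8*r^2 + 98*r + 180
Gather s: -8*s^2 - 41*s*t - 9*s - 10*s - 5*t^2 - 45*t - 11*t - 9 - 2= -8*s^2 + s*(-41*t - 19) - 5*t^2 - 56*t - 11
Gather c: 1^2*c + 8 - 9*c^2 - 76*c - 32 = -9*c^2 - 75*c - 24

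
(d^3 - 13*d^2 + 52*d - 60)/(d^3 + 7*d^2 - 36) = (d^2 - 11*d + 30)/(d^2 + 9*d + 18)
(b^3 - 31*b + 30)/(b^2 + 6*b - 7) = (b^2 + b - 30)/(b + 7)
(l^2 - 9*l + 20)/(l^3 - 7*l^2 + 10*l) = (l - 4)/(l*(l - 2))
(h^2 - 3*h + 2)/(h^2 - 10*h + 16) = (h - 1)/(h - 8)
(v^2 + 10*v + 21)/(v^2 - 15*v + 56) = (v^2 + 10*v + 21)/(v^2 - 15*v + 56)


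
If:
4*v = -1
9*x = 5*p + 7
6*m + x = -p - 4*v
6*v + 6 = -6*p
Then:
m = 25/108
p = -3/4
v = -1/4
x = 13/36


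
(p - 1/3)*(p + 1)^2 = p^3 + 5*p^2/3 + p/3 - 1/3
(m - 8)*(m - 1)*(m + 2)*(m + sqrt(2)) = m^4 - 7*m^3 + sqrt(2)*m^3 - 10*m^2 - 7*sqrt(2)*m^2 - 10*sqrt(2)*m + 16*m + 16*sqrt(2)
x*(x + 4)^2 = x^3 + 8*x^2 + 16*x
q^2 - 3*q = q*(q - 3)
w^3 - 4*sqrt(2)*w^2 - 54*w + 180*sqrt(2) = (w - 6*sqrt(2))*(w - 3*sqrt(2))*(w + 5*sqrt(2))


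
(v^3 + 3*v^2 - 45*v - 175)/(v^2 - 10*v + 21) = (v^2 + 10*v + 25)/(v - 3)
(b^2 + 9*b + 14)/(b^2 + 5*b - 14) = (b + 2)/(b - 2)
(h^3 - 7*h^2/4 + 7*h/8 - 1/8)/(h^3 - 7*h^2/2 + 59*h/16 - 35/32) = 4*(4*h^2 - 5*h + 1)/(16*h^2 - 48*h + 35)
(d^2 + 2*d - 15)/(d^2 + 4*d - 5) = (d - 3)/(d - 1)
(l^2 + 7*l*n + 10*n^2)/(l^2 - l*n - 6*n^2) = (l + 5*n)/(l - 3*n)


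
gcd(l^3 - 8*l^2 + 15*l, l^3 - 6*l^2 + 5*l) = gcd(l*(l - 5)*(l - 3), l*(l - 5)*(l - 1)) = l^2 - 5*l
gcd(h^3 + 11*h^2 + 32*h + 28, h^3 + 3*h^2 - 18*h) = 1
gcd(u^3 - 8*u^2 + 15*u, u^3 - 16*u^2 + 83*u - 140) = u - 5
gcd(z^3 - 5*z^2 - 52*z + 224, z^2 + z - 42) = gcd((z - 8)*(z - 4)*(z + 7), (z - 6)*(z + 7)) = z + 7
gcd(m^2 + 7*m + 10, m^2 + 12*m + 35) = m + 5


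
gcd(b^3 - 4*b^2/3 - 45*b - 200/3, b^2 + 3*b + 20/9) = b + 5/3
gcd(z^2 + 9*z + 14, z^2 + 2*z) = z + 2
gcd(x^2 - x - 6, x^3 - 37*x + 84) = x - 3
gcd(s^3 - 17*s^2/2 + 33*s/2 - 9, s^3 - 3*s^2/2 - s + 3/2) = s^2 - 5*s/2 + 3/2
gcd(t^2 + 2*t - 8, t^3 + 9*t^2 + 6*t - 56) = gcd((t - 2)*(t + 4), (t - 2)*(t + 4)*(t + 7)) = t^2 + 2*t - 8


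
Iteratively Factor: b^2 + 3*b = (b + 3)*(b)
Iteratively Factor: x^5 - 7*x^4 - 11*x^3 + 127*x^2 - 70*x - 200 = (x - 2)*(x^4 - 5*x^3 - 21*x^2 + 85*x + 100) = (x - 2)*(x + 4)*(x^3 - 9*x^2 + 15*x + 25) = (x - 5)*(x - 2)*(x + 4)*(x^2 - 4*x - 5) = (x - 5)*(x - 2)*(x + 1)*(x + 4)*(x - 5)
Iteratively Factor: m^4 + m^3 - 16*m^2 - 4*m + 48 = (m - 2)*(m^3 + 3*m^2 - 10*m - 24) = (m - 2)*(m + 2)*(m^2 + m - 12) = (m - 2)*(m + 2)*(m + 4)*(m - 3)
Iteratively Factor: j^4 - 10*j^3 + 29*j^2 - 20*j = (j - 5)*(j^3 - 5*j^2 + 4*j) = (j - 5)*(j - 4)*(j^2 - j) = j*(j - 5)*(j - 4)*(j - 1)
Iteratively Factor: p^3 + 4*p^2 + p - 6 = (p + 2)*(p^2 + 2*p - 3) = (p + 2)*(p + 3)*(p - 1)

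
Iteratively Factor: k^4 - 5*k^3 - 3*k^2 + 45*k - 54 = (k - 3)*(k^3 - 2*k^2 - 9*k + 18) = (k - 3)^2*(k^2 + k - 6) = (k - 3)^2*(k + 3)*(k - 2)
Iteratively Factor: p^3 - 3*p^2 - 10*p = (p)*(p^2 - 3*p - 10) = p*(p + 2)*(p - 5)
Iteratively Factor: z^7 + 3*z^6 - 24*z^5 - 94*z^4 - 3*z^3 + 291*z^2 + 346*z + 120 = (z + 1)*(z^6 + 2*z^5 - 26*z^4 - 68*z^3 + 65*z^2 + 226*z + 120) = (z + 1)^2*(z^5 + z^4 - 27*z^3 - 41*z^2 + 106*z + 120) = (z - 2)*(z + 1)^2*(z^4 + 3*z^3 - 21*z^2 - 83*z - 60) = (z - 2)*(z + 1)^3*(z^3 + 2*z^2 - 23*z - 60) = (z - 5)*(z - 2)*(z + 1)^3*(z^2 + 7*z + 12) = (z - 5)*(z - 2)*(z + 1)^3*(z + 3)*(z + 4)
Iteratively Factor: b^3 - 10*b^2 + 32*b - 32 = (b - 4)*(b^2 - 6*b + 8) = (b - 4)*(b - 2)*(b - 4)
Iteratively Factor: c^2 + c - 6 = (c + 3)*(c - 2)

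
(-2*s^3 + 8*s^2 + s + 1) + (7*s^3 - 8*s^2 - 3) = 5*s^3 + s - 2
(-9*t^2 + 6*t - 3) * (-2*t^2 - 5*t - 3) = 18*t^4 + 33*t^3 + 3*t^2 - 3*t + 9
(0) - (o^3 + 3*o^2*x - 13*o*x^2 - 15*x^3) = -o^3 - 3*o^2*x + 13*o*x^2 + 15*x^3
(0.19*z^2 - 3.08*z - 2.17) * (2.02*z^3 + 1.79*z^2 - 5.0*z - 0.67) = 0.3838*z^5 - 5.8815*z^4 - 10.8466*z^3 + 11.3884*z^2 + 12.9136*z + 1.4539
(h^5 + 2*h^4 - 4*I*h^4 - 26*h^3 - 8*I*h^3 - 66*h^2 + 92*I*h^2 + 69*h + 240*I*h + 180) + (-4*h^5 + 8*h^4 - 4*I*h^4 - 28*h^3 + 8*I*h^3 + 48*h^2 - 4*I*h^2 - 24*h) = -3*h^5 + 10*h^4 - 8*I*h^4 - 54*h^3 - 18*h^2 + 88*I*h^2 + 45*h + 240*I*h + 180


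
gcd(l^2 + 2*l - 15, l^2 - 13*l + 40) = 1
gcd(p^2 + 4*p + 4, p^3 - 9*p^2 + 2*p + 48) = p + 2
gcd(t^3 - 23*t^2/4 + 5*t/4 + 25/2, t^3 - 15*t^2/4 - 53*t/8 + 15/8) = t - 5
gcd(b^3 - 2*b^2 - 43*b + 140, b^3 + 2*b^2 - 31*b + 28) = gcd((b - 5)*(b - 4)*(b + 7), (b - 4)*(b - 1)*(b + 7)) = b^2 + 3*b - 28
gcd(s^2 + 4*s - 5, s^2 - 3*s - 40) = s + 5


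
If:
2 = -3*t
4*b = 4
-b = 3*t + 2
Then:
No Solution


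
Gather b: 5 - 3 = 2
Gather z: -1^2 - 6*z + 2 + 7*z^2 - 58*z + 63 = 7*z^2 - 64*z + 64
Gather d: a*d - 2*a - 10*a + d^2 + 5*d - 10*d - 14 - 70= -12*a + d^2 + d*(a - 5) - 84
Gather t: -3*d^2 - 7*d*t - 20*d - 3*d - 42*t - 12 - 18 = -3*d^2 - 23*d + t*(-7*d - 42) - 30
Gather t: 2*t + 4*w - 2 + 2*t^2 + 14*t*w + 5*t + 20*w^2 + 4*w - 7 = 2*t^2 + t*(14*w + 7) + 20*w^2 + 8*w - 9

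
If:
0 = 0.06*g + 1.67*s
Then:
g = -27.8333333333333*s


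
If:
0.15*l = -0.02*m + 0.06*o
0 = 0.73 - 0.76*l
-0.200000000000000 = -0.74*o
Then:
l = 0.96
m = -6.39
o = 0.27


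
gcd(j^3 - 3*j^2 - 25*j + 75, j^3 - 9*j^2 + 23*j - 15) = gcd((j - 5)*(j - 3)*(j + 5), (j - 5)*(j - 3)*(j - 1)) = j^2 - 8*j + 15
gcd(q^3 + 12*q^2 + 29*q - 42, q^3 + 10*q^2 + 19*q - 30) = q^2 + 5*q - 6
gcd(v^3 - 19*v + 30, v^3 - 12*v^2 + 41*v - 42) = v^2 - 5*v + 6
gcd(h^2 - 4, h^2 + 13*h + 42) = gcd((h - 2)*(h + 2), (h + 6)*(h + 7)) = 1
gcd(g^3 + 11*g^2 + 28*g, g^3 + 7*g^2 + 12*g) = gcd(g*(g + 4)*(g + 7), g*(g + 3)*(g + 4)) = g^2 + 4*g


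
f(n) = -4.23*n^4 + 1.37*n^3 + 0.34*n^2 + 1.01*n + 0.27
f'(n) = -16.92*n^3 + 4.11*n^2 + 0.68*n + 1.01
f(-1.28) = -14.69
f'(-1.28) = 42.36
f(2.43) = -123.10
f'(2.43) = -215.85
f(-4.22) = -1442.39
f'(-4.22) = 1342.90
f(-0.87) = -3.68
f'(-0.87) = 14.67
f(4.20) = -1204.24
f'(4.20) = -1177.20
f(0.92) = -0.48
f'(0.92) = -8.06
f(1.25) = -5.59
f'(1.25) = -24.76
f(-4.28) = -1524.67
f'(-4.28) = 1399.96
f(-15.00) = -218705.88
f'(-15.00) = 58020.56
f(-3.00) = -379.32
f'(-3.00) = 492.80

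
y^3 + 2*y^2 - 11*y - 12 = (y - 3)*(y + 1)*(y + 4)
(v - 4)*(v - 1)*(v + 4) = v^3 - v^2 - 16*v + 16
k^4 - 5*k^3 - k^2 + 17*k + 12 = (k - 4)*(k - 3)*(k + 1)^2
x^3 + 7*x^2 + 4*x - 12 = (x - 1)*(x + 2)*(x + 6)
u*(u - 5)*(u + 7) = u^3 + 2*u^2 - 35*u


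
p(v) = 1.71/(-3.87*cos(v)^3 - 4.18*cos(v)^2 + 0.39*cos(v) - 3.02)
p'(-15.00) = 0.00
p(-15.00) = -0.42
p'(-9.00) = 0.07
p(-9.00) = -0.44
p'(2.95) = -0.06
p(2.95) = -0.45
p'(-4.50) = 0.26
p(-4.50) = -0.53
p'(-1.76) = -0.25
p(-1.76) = -0.53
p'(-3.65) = -0.06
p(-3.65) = -0.43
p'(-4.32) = 0.23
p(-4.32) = -0.48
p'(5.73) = 0.21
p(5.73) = -0.21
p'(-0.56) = 0.21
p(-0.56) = -0.21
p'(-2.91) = 0.07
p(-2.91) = -0.45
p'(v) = 1.71*(-11.61*sin(v)*cos(v)^2 - 8.36*sin(v)*cos(v) + 0.39*sin(v))/(-3.87*cos(v)^3 - 4.18*cos(v)^2 + 0.39*cos(v) - 3.02)^2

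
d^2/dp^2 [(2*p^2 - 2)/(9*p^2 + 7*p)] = 4*(-63*p^3 - 243*p^2 - 189*p - 49)/(p^3*(729*p^3 + 1701*p^2 + 1323*p + 343))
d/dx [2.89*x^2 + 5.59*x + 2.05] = 5.78*x + 5.59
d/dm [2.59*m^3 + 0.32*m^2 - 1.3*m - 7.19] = 7.77*m^2 + 0.64*m - 1.3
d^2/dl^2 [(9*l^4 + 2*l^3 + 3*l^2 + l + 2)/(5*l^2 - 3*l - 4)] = 2*(225*l^6 - 405*l^5 - 297*l^4 + 992*l^3 + 1266*l^2 + 66*l + 94)/(125*l^6 - 225*l^5 - 165*l^4 + 333*l^3 + 132*l^2 - 144*l - 64)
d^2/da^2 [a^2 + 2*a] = 2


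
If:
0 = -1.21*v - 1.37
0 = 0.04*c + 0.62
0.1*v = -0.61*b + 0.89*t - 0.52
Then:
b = 1.45901639344262*t - 0.666847310662512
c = -15.50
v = -1.13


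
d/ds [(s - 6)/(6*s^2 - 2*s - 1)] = (-6*s^2 + 72*s - 13)/(36*s^4 - 24*s^3 - 8*s^2 + 4*s + 1)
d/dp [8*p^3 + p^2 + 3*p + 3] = 24*p^2 + 2*p + 3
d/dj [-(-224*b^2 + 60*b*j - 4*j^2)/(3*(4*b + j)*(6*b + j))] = 4*b*(-920*b^2 - 64*b*j + 25*j^2)/(3*(576*b^4 + 480*b^3*j + 148*b^2*j^2 + 20*b*j^3 + j^4))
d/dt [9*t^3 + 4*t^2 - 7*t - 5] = 27*t^2 + 8*t - 7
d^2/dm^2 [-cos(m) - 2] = cos(m)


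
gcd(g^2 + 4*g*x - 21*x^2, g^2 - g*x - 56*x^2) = g + 7*x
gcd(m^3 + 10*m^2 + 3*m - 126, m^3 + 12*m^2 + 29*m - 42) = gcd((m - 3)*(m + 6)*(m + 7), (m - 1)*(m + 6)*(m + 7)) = m^2 + 13*m + 42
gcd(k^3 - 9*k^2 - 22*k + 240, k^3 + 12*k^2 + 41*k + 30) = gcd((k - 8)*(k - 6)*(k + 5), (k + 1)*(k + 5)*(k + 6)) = k + 5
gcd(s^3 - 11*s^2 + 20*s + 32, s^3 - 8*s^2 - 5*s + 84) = s - 4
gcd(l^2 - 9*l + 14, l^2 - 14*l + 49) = l - 7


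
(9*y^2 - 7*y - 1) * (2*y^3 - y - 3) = 18*y^5 - 14*y^4 - 11*y^3 - 20*y^2 + 22*y + 3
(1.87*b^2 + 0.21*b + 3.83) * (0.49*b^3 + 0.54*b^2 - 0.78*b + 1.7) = 0.9163*b^5 + 1.1127*b^4 + 0.5315*b^3 + 5.0834*b^2 - 2.6304*b + 6.511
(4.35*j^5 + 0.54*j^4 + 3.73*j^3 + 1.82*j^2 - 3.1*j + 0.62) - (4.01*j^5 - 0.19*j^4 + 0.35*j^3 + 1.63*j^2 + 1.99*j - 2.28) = 0.34*j^5 + 0.73*j^4 + 3.38*j^3 + 0.19*j^2 - 5.09*j + 2.9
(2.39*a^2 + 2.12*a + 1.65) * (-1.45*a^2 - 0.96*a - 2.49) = -3.4655*a^4 - 5.3684*a^3 - 10.3788*a^2 - 6.8628*a - 4.1085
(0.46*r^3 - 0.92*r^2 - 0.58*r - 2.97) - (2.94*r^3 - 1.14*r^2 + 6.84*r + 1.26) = -2.48*r^3 + 0.22*r^2 - 7.42*r - 4.23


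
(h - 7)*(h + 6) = h^2 - h - 42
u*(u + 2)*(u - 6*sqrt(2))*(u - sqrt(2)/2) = u^4 - 13*sqrt(2)*u^3/2 + 2*u^3 - 13*sqrt(2)*u^2 + 6*u^2 + 12*u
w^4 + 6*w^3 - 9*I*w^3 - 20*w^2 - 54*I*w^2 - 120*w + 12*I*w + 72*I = (w + 6)*(w - 6*I)*(w - 2*I)*(w - I)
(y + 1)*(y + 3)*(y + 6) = y^3 + 10*y^2 + 27*y + 18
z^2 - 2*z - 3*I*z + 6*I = (z - 2)*(z - 3*I)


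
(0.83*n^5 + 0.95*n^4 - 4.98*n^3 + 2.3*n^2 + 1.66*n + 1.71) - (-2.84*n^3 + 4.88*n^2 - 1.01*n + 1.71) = 0.83*n^5 + 0.95*n^4 - 2.14*n^3 - 2.58*n^2 + 2.67*n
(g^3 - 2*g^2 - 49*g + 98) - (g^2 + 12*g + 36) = g^3 - 3*g^2 - 61*g + 62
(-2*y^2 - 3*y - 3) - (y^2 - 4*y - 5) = -3*y^2 + y + 2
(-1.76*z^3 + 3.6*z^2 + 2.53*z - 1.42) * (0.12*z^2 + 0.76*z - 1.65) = -0.2112*z^5 - 0.9056*z^4 + 5.9436*z^3 - 4.1876*z^2 - 5.2537*z + 2.343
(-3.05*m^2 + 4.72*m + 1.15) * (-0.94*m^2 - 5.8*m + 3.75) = 2.867*m^4 + 13.2532*m^3 - 39.8945*m^2 + 11.03*m + 4.3125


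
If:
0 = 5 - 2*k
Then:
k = 5/2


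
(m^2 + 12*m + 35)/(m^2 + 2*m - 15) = (m + 7)/(m - 3)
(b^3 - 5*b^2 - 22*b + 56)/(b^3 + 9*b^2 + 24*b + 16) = (b^2 - 9*b + 14)/(b^2 + 5*b + 4)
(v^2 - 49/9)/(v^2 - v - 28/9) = (3*v + 7)/(3*v + 4)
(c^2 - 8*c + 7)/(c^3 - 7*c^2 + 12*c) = (c^2 - 8*c + 7)/(c*(c^2 - 7*c + 12))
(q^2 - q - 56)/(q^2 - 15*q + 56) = (q + 7)/(q - 7)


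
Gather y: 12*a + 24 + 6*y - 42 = 12*a + 6*y - 18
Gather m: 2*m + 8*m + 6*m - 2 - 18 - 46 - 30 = 16*m - 96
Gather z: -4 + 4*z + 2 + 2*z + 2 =6*z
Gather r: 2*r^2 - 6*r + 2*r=2*r^2 - 4*r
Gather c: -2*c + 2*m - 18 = -2*c + 2*m - 18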